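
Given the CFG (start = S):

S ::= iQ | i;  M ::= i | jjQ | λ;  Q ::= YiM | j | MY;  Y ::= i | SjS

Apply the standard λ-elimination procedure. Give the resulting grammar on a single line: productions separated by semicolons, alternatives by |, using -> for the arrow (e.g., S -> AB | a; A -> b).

S -> i | iQ; M -> i | jjQ; Q -> Y | j | MY | Yi | YiM; Y -> i | SjS

Nullable set: {M}.
Drop M -> λ.
Q -> MY: M nullable, giving MY | Y.
Q -> YiM: M nullable, giving Yi | YiM.
Unchanged (no nullable symbols): S -> i; S -> iQ; M -> i; M -> jjQ; Q -> j; Y -> SjS; Y -> i.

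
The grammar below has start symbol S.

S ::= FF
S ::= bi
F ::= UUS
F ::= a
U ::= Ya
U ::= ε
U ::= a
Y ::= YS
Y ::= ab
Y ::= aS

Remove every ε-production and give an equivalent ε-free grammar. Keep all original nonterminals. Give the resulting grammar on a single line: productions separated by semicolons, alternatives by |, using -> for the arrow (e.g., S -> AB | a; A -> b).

Nullable set: {U}.
F -> UUS: U, U nullable, giving S | US | UUS.
Drop U -> ε.
Unchanged (no nullable symbols): S -> FF; S -> bi; F -> a; U -> Ya; U -> a; Y -> YS; Y -> aS; Y -> ab.

S -> FF | bi; F -> S | a | US | UUS; U -> a | Ya; Y -> YS | aS | ab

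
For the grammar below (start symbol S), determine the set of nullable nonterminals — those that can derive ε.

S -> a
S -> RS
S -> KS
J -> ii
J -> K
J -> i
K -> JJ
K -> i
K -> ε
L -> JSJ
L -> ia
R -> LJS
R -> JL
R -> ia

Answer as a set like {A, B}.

{J, K}

Directly nullable (have an ε-rule): {K}.
J is nullable via J -> K (every symbol on the right is already known nullable).
Not nullable: L, R, S — each has a terminal in every rule's right-hand side or depends on a non-nullable symbol.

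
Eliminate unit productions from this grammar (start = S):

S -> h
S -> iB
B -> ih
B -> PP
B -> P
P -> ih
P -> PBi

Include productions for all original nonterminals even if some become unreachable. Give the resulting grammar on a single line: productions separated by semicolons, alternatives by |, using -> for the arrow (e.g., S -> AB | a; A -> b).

S -> h | iB; B -> PP | ih | PBi; P -> ih | PBi

Unit productions: B->P.
Unit pairs (A ⇒* B via units): (B,P).
S: inherits non-unit rules of {S} → h | iB.
B: inherits non-unit rules of {B, P} → PBi | PP | ih.
P: inherits non-unit rules of {P} → PBi | ih.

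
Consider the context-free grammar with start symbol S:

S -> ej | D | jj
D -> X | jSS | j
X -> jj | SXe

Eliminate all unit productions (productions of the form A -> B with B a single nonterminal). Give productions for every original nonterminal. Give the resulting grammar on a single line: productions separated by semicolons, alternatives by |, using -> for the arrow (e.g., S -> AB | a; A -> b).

Unit productions: D->X, S->D.
Unit pairs (A ⇒* B via units): (D,X), (S,D), (S,X).
S: inherits non-unit rules of {D, S, X} → SXe | ej | j | jSS | jj.
D: inherits non-unit rules of {D, X} → SXe | j | jSS | jj.
X: inherits non-unit rules of {X} → SXe | jj.

S -> j | ej | jj | SXe | jSS; D -> j | jj | SXe | jSS; X -> jj | SXe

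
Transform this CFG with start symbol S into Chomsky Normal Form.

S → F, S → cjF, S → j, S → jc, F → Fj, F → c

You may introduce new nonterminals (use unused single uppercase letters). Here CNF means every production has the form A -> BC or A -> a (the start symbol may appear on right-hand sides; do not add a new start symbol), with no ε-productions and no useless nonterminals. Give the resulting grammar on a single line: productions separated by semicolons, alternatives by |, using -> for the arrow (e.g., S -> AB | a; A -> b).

No ε-productions.
After unit-elimination: S -> c | j | Fj | jc | cjF; F -> c | Fj.
TERM: introduce B -> c, A -> j and substitute in every rule of length ≥2.
BIN: S -> BAF becomes S -> BC, C -> AF.

S -> c | j | AB | BC | FA; A -> j; B -> c; C -> AF; F -> c | FA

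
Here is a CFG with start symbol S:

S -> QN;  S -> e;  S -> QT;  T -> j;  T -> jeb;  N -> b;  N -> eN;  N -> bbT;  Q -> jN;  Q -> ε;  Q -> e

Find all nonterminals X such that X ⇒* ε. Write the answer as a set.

Directly nullable (have an ε-rule): {Q}.
Not nullable: N, S, T — each has a terminal in every rule's right-hand side or depends on a non-nullable symbol.

{Q}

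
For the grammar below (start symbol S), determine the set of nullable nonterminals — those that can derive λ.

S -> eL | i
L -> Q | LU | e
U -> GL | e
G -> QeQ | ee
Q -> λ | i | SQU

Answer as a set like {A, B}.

Directly nullable (have an ε-rule): {Q}.
L is nullable via L -> Q (every symbol on the right is already known nullable).
Not nullable: G, S, U — each has a terminal in every rule's right-hand side or depends on a non-nullable symbol.

{L, Q}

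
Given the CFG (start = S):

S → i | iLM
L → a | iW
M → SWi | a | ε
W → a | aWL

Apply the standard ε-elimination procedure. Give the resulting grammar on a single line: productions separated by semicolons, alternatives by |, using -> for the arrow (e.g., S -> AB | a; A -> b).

Nullable set: {M}.
S -> iLM: M nullable, giving iL | iLM.
Drop M -> ε.
Unchanged (no nullable symbols): S -> i; L -> a; L -> iW; M -> SWi; M -> a; W -> a; W -> aWL.

S -> i | iL | iLM; L -> a | iW; M -> a | SWi; W -> a | aWL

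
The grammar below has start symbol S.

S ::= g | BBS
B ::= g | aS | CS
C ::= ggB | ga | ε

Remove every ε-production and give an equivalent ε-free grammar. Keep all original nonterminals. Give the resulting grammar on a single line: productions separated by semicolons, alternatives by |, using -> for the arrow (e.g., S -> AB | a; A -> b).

Nullable set: {C}.
B -> CS: C nullable, giving CS | S.
Drop C -> ε.
Unchanged (no nullable symbols): S -> BBS; S -> g; B -> aS; B -> g; C -> ga; C -> ggB.

S -> g | BBS; B -> S | g | CS | aS; C -> ga | ggB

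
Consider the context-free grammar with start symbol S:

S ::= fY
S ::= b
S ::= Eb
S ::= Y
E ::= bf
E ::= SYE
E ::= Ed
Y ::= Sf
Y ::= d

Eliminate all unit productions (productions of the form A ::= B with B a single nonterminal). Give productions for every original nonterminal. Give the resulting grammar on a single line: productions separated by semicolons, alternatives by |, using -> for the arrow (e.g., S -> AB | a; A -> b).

Unit productions: S->Y.
Unit pairs (A ⇒* B via units): (S,Y).
S: inherits non-unit rules of {S, Y} → Eb | Sf | b | d | fY.
E: inherits non-unit rules of {E} → Ed | SYE | bf.
Y: inherits non-unit rules of {Y} → Sf | d.

S -> b | d | Eb | Sf | fY; E -> Ed | bf | SYE; Y -> d | Sf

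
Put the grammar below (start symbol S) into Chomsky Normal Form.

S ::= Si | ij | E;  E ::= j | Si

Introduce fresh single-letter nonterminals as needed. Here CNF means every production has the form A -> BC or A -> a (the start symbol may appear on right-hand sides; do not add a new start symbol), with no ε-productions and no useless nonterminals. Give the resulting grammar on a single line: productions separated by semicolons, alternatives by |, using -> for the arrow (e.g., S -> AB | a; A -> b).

S -> j | AB | SA; A -> i; B -> j

No ε-productions.
After unit-elimination: S -> j | Si | ij; E -> j | Si.
TERM: introduce A -> i, B -> j and substitute in every rule of length ≥2.
Drop unreachable/unproductive: E.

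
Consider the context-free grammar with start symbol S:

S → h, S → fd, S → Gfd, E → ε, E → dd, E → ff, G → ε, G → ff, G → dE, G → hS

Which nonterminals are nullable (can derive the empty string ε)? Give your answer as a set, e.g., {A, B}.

Directly nullable (have an ε-rule): {E, G}.
Not nullable: S — each has a terminal in every rule's right-hand side or depends on a non-nullable symbol.

{E, G}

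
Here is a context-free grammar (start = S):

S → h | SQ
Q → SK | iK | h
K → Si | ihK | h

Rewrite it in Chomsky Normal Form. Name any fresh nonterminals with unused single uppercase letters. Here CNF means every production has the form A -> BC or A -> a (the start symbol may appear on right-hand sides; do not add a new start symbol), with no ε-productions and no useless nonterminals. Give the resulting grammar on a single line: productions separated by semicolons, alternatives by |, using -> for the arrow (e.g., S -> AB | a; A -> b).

S -> h | SQ; A -> i; B -> h; C -> BK; K -> h | AC | SA; Q -> h | AK | SK

No ε-productions.
No unit productions to eliminate.
TERM: introduce B -> h, A -> i and substitute in every rule of length ≥2.
BIN: K -> ABK becomes K -> AC, C -> BK.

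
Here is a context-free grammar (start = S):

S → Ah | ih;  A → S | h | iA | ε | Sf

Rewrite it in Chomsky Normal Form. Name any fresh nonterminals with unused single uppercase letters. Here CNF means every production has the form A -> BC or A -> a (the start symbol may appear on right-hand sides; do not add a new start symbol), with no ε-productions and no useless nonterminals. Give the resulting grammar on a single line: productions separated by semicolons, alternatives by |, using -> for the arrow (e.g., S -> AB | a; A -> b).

Nullable: {A}; after ε-elimination: S -> h | Ah | ih; A -> S | h | i | Sf | iA.
After unit-elimination: S -> h | Ah | ih; A -> h | i | Ah | Sf | iA | ih.
TERM: introduce C -> f, B -> h, D -> i and substitute in every rule of length ≥2.

S -> h | AB | DB; A -> h | i | AB | DA | DB | SC; B -> h; C -> f; D -> i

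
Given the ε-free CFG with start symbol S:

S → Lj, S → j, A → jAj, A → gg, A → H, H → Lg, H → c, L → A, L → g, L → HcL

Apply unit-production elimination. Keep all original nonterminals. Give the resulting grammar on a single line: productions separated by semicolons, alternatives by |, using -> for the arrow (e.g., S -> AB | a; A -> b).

S -> j | Lj; A -> c | Lg | gg | jAj; H -> c | Lg; L -> c | g | Lg | gg | HcL | jAj

Unit productions: A->H, L->A.
Unit pairs (A ⇒* B via units): (A,H), (L,A), (L,H).
S: inherits non-unit rules of {S} → Lj | j.
A: inherits non-unit rules of {A, H} → Lg | c | gg | jAj.
H: inherits non-unit rules of {H} → Lg | c.
L: inherits non-unit rules of {A, H, L} → HcL | Lg | c | g | gg | jAj.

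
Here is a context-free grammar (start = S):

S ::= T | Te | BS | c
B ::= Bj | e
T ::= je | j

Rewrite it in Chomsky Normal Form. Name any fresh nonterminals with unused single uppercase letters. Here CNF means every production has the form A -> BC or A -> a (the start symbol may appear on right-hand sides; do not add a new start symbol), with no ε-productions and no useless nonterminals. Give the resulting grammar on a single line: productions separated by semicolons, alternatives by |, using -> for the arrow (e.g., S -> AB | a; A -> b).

S -> c | j | AC | BS | TC; A -> j; B -> e | BA; C -> e; T -> j | AC

No ε-productions.
After unit-elimination: S -> c | j | BS | Te | je; B -> e | Bj; T -> j | je.
TERM: introduce C -> e, A -> j and substitute in every rule of length ≥2.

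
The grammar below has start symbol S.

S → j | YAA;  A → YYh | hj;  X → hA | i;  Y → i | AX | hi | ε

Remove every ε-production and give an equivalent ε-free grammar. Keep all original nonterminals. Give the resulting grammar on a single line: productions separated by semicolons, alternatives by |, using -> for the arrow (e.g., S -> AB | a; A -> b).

Nullable set: {Y}.
S -> YAA: Y nullable, giving AA | YAA.
A -> YYh: Y, Y nullable, giving YYh | Yh | h.
Drop Y -> ε.
Unchanged (no nullable symbols): S -> j; A -> hj; X -> hA; X -> i; Y -> AX; Y -> hi; Y -> i.

S -> j | AA | YAA; A -> h | Yh | hj | YYh; X -> i | hA; Y -> i | AX | hi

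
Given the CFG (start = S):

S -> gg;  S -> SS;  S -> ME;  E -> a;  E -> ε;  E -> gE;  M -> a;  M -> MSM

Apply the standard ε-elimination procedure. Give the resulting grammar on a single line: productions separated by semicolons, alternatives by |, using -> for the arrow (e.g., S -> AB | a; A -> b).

Nullable set: {E}.
S -> ME: E nullable, giving M | ME.
Drop E -> ε.
E -> gE: E nullable, giving g | gE.
Unchanged (no nullable symbols): S -> SS; S -> gg; E -> a; M -> MSM; M -> a.

S -> M | ME | SS | gg; E -> a | g | gE; M -> a | MSM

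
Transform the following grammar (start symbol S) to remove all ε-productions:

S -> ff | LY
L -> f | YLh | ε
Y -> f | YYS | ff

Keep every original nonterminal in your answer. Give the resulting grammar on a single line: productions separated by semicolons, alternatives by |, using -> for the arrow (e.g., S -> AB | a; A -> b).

Nullable set: {L}.
S -> LY: L nullable, giving LY | Y.
Drop L -> ε.
L -> YLh: L nullable, giving YLh | Yh.
Unchanged (no nullable symbols): S -> ff; L -> f; Y -> YYS; Y -> f; Y -> ff.

S -> Y | LY | ff; L -> f | Yh | YLh; Y -> f | ff | YYS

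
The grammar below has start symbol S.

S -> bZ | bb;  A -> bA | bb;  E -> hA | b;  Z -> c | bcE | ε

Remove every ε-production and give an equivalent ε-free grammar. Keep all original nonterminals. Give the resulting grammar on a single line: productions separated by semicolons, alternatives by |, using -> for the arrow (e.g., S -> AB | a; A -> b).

S -> b | bZ | bb; A -> bA | bb; E -> b | hA; Z -> c | bcE

Nullable set: {Z}.
S -> bZ: Z nullable, giving b | bZ.
Drop Z -> ε.
Unchanged (no nullable symbols): S -> bb; A -> bA; A -> bb; E -> b; E -> hA; Z -> bcE; Z -> c.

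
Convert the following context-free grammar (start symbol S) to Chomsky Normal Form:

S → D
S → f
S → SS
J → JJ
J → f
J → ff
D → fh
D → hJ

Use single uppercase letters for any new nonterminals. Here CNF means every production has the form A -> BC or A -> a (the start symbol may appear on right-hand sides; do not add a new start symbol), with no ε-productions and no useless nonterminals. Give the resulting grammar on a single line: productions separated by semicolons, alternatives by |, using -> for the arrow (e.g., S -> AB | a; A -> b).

No ε-productions.
After unit-elimination: S -> f | SS | fh | hJ; D -> fh | hJ; J -> f | JJ | ff.
TERM: introduce A -> f, B -> h and substitute in every rule of length ≥2.
Drop unreachable/unproductive: D.

S -> f | AB | BJ | SS; A -> f; B -> h; J -> f | AA | JJ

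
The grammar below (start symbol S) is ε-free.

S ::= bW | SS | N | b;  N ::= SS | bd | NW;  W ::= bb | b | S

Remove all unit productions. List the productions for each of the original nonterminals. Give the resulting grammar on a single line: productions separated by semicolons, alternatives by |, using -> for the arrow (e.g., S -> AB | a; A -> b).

Unit productions: S->N, W->S.
Unit pairs (A ⇒* B via units): (S,N), (W,N), (W,S).
S: inherits non-unit rules of {N, S} → NW | SS | b | bW | bd.
N: inherits non-unit rules of {N} → NW | SS | bd.
W: inherits non-unit rules of {N, S, W} → NW | SS | b | bW | bb | bd.

S -> b | NW | SS | bW | bd; N -> NW | SS | bd; W -> b | NW | SS | bW | bb | bd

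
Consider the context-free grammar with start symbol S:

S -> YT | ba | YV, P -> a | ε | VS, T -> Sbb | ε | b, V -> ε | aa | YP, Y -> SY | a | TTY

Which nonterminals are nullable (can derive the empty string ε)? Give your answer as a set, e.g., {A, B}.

Directly nullable (have an ε-rule): {P, T, V}.
Not nullable: S, Y — each has a terminal in every rule's right-hand side or depends on a non-nullable symbol.

{P, T, V}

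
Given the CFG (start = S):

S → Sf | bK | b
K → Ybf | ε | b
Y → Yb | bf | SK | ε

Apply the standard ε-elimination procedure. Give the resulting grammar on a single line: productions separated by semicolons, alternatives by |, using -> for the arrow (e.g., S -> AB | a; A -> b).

Nullable set: {K, Y}.
S -> bK: K nullable, giving b | bK.
Drop K -> ε.
K -> Ybf: Y nullable, giving Ybf | bf.
Drop Y -> ε.
Y -> SK: K nullable, giving S | SK.
Y -> Yb: Y nullable, giving Yb | b.
Unchanged (no nullable symbols): S -> Sf; S -> b; K -> b; Y -> bf.

S -> b | Sf | bK; K -> b | bf | Ybf; Y -> S | b | SK | Yb | bf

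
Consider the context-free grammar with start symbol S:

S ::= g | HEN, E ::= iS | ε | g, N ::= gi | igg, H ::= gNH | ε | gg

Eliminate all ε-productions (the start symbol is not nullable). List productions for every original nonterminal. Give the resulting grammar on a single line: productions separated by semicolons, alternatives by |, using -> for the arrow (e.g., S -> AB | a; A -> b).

S -> N | g | EN | HN | HEN; E -> g | iS; H -> gN | gg | gNH; N -> gi | igg

Nullable set: {E, H}.
S -> HEN: H, E nullable, giving EN | HEN | HN | N.
Drop E -> ε.
Drop H -> ε.
H -> gNH: H nullable, giving gN | gNH.
Unchanged (no nullable symbols): S -> g; E -> g; E -> iS; H -> gg; N -> gi; N -> igg.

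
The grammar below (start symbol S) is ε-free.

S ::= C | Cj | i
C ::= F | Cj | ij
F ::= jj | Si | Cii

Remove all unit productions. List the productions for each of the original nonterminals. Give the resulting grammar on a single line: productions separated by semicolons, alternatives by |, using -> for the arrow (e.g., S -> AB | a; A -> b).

Unit productions: C->F, S->C.
Unit pairs (A ⇒* B via units): (C,F), (S,C), (S,F).
S: inherits non-unit rules of {C, F, S} → Cii | Cj | Si | i | ij | jj.
C: inherits non-unit rules of {C, F} → Cii | Cj | Si | ij | jj.
F: inherits non-unit rules of {F} → Cii | Si | jj.

S -> i | Cj | Si | ij | jj | Cii; C -> Cj | Si | ij | jj | Cii; F -> Si | jj | Cii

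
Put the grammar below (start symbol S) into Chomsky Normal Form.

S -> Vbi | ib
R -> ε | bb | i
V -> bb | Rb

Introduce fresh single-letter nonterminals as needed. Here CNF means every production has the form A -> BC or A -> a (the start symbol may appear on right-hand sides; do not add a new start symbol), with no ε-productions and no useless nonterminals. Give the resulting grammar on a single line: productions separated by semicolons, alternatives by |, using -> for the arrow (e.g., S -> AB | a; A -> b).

S -> BA | VC; A -> b; B -> i; C -> AB; R -> i | AA; V -> b | AA | RA

Nullable: {R}; after ε-elimination: S -> ib | Vbi; R -> i | bb; V -> b | Rb | bb.
No unit productions to eliminate.
TERM: introduce A -> b, B -> i and substitute in every rule of length ≥2.
BIN: S -> VAB becomes S -> VC, C -> AB.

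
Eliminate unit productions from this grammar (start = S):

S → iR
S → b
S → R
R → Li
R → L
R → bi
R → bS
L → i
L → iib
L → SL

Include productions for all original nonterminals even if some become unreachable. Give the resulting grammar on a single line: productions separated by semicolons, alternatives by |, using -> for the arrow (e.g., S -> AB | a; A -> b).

S -> b | i | Li | SL | bS | bi | iR | iib; L -> i | SL | iib; R -> i | Li | SL | bS | bi | iib

Unit productions: R->L, S->R.
Unit pairs (A ⇒* B via units): (R,L), (S,L), (S,R).
S: inherits non-unit rules of {L, R, S} → Li | SL | b | bS | bi | i | iR | iib.
L: inherits non-unit rules of {L} → SL | i | iib.
R: inherits non-unit rules of {L, R} → Li | SL | bS | bi | i | iib.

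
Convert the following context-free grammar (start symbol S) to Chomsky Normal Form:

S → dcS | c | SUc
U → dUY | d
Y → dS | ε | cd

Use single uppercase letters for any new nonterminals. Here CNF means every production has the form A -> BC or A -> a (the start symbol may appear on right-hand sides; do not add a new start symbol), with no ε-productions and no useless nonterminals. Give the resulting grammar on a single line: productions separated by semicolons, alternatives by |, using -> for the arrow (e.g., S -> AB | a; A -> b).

S -> c | BC | SD; A -> c; B -> d; C -> AS; D -> UA; E -> UY; U -> d | BE | BU; Y -> AB | BS

Nullable: {Y}; after ε-elimination: S -> c | SUc | dcS; U -> d | dU | dUY; Y -> cd | dS.
No unit productions to eliminate.
TERM: introduce A -> c, B -> d and substitute in every rule of length ≥2.
BIN: S -> BAS becomes S -> BC, C -> AS; S -> SUA becomes S -> SD, D -> UA; U -> BUY becomes U -> BE, E -> UY.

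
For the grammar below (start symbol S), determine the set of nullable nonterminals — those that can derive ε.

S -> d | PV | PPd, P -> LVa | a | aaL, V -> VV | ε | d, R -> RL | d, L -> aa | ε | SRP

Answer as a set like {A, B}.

Directly nullable (have an ε-rule): {L, V}.
Not nullable: P, R, S — each has a terminal in every rule's right-hand side or depends on a non-nullable symbol.

{L, V}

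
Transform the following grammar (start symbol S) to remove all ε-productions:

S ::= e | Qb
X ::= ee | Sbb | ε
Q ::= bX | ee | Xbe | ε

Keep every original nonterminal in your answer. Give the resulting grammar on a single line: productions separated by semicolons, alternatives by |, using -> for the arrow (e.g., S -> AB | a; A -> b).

S -> b | e | Qb; Q -> b | bX | be | ee | Xbe; X -> ee | Sbb

Nullable set: {Q, X}.
S -> Qb: Q nullable, giving Qb | b.
Drop Q -> ε.
Q -> Xbe: X nullable, giving Xbe | be.
Q -> bX: X nullable, giving b | bX.
Drop X -> ε.
Unchanged (no nullable symbols): S -> e; Q -> ee; X -> Sbb; X -> ee.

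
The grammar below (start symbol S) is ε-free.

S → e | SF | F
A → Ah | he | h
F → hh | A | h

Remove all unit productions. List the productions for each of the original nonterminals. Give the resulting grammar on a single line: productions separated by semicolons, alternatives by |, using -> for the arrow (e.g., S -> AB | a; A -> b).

Unit productions: F->A, S->F.
Unit pairs (A ⇒* B via units): (F,A), (S,A), (S,F).
S: inherits non-unit rules of {A, F, S} → Ah | SF | e | h | he | hh.
A: inherits non-unit rules of {A} → Ah | h | he.
F: inherits non-unit rules of {A, F} → Ah | h | he | hh.

S -> e | h | Ah | SF | he | hh; A -> h | Ah | he; F -> h | Ah | he | hh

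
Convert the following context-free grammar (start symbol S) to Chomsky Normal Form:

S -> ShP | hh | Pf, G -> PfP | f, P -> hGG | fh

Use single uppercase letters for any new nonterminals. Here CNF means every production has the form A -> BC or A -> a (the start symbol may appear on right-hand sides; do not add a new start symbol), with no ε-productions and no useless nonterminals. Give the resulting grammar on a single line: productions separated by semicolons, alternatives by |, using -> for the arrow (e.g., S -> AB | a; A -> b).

S -> BB | PA | SE; A -> f; B -> h; C -> AP; D -> GG; E -> BP; G -> f | PC; P -> AB | BD

No ε-productions.
No unit productions to eliminate.
TERM: introduce A -> f, B -> h and substitute in every rule of length ≥2.
BIN: G -> PAP becomes G -> PC, C -> AP; P -> BGG becomes P -> BD, D -> GG; S -> SBP becomes S -> SE, E -> BP.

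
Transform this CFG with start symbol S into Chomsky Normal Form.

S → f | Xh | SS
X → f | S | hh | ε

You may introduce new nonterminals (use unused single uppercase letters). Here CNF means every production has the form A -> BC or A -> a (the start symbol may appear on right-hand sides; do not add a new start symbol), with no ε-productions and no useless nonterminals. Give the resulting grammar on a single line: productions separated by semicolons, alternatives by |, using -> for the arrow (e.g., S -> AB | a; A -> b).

S -> f | h | SS | XA; A -> h; X -> f | h | AA | SS | XA

Nullable: {X}; after ε-elimination: S -> f | h | SS | Xh; X -> S | f | hh.
After unit-elimination: S -> f | h | SS | Xh; X -> f | h | SS | Xh | hh.
TERM: introduce A -> h and substitute in every rule of length ≥2.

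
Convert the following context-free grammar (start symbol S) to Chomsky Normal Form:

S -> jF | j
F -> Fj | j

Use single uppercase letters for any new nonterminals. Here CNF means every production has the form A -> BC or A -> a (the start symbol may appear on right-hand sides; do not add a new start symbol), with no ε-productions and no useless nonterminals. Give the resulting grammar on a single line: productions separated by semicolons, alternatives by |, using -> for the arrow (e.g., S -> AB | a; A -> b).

S -> j | AF; A -> j; F -> j | FA

No ε-productions.
No unit productions to eliminate.
TERM: introduce A -> j and substitute in every rule of length ≥2.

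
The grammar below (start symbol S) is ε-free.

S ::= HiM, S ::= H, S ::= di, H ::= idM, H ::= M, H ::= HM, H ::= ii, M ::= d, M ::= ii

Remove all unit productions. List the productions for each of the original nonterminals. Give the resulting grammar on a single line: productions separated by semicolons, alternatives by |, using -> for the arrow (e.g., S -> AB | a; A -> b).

S -> d | HM | di | ii | HiM | idM; H -> d | HM | ii | idM; M -> d | ii

Unit productions: H->M, S->H.
Unit pairs (A ⇒* B via units): (H,M), (S,H), (S,M).
S: inherits non-unit rules of {H, M, S} → HM | HiM | d | di | idM | ii.
H: inherits non-unit rules of {H, M} → HM | d | idM | ii.
M: inherits non-unit rules of {M} → d | ii.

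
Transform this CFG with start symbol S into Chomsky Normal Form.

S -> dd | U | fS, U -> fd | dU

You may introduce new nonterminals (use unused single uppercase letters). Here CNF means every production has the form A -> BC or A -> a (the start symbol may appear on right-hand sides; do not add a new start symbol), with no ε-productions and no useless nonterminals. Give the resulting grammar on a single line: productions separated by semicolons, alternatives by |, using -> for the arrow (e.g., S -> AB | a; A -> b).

No ε-productions.
After unit-elimination: S -> dU | dd | fS | fd; U -> dU | fd.
TERM: introduce A -> d, B -> f and substitute in every rule of length ≥2.

S -> AA | AU | BA | BS; A -> d; B -> f; U -> AU | BA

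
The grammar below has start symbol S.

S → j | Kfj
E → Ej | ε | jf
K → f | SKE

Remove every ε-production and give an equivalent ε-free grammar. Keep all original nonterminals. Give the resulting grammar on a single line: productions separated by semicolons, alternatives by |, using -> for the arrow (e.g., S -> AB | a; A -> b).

Nullable set: {E}.
Drop E -> ε.
E -> Ej: E nullable, giving Ej | j.
K -> SKE: E nullable, giving SK | SKE.
Unchanged (no nullable symbols): S -> Kfj; S -> j; E -> jf; K -> f.

S -> j | Kfj; E -> j | Ej | jf; K -> f | SK | SKE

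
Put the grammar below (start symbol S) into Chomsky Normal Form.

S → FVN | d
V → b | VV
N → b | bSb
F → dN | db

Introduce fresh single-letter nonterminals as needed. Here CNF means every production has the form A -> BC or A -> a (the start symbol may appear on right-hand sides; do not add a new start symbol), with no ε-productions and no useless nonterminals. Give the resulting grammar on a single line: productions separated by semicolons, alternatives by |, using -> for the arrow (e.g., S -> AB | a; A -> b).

S -> d | FD; A -> d; B -> b; C -> SB; D -> VN; F -> AB | AN; N -> b | BC; V -> b | VV

No ε-productions.
No unit productions to eliminate.
TERM: introduce B -> b, A -> d and substitute in every rule of length ≥2.
BIN: N -> BSB becomes N -> BC, C -> SB; S -> FVN becomes S -> FD, D -> VN.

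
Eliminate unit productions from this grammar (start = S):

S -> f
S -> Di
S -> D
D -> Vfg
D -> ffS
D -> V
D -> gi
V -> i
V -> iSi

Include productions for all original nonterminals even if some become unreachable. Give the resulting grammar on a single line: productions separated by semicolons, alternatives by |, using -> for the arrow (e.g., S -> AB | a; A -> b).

Unit productions: D->V, S->D.
Unit pairs (A ⇒* B via units): (D,V), (S,D), (S,V).
S: inherits non-unit rules of {D, S, V} → Di | Vfg | f | ffS | gi | i | iSi.
D: inherits non-unit rules of {D, V} → Vfg | ffS | gi | i | iSi.
V: inherits non-unit rules of {V} → i | iSi.

S -> f | i | Di | gi | Vfg | ffS | iSi; D -> i | gi | Vfg | ffS | iSi; V -> i | iSi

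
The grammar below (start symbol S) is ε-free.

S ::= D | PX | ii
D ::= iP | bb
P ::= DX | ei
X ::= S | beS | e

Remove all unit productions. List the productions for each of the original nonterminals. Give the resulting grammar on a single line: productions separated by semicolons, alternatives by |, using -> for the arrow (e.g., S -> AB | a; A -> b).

S -> PX | bb | iP | ii; D -> bb | iP; P -> DX | ei; X -> e | PX | bb | iP | ii | beS

Unit productions: S->D, X->S.
Unit pairs (A ⇒* B via units): (S,D), (X,D), (X,S).
S: inherits non-unit rules of {D, S} → PX | bb | iP | ii.
D: inherits non-unit rules of {D} → bb | iP.
P: inherits non-unit rules of {P} → DX | ei.
X: inherits non-unit rules of {D, S, X} → PX | bb | beS | e | iP | ii.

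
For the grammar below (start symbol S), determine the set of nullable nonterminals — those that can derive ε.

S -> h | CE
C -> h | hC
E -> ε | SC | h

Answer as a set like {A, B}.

Directly nullable (have an ε-rule): {E}.
Not nullable: C, S — each has a terminal in every rule's right-hand side or depends on a non-nullable symbol.

{E}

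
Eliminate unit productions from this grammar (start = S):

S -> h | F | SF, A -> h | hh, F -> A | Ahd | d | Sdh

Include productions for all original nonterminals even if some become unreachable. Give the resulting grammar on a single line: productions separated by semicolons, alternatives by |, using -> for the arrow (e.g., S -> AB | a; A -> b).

Unit productions: F->A, S->F.
Unit pairs (A ⇒* B via units): (F,A), (S,A), (S,F).
S: inherits non-unit rules of {A, F, S} → Ahd | SF | Sdh | d | h | hh.
A: inherits non-unit rules of {A} → h | hh.
F: inherits non-unit rules of {A, F} → Ahd | Sdh | d | h | hh.

S -> d | h | SF | hh | Ahd | Sdh; A -> h | hh; F -> d | h | hh | Ahd | Sdh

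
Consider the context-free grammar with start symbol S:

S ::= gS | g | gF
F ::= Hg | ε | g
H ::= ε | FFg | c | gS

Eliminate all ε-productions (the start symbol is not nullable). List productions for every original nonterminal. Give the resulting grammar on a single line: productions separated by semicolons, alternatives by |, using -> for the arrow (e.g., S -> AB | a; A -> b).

S -> g | gF | gS; F -> g | Hg; H -> c | g | Fg | gS | FFg

Nullable set: {F, H}.
S -> gF: F nullable, giving g | gF.
Drop F -> ε.
F -> Hg: H nullable, giving Hg | g.
Drop H -> ε.
H -> FFg: F, F nullable, giving FFg | Fg | g.
Unchanged (no nullable symbols): S -> g; S -> gS; F -> g; H -> c; H -> gS.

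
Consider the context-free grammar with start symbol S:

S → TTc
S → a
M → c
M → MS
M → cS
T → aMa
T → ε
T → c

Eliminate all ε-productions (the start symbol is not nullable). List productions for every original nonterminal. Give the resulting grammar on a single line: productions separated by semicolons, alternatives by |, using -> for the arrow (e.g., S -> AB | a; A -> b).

Nullable set: {T}.
S -> TTc: T, T nullable, giving TTc | Tc | c.
Drop T -> ε.
Unchanged (no nullable symbols): S -> a; M -> MS; M -> c; M -> cS; T -> aMa; T -> c.

S -> a | c | Tc | TTc; M -> c | MS | cS; T -> c | aMa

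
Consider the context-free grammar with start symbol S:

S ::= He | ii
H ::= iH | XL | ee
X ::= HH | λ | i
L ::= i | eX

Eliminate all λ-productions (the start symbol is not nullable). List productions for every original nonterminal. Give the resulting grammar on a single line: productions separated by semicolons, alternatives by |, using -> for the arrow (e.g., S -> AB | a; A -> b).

Nullable set: {X}.
H -> XL: X nullable, giving L | XL.
L -> eX: X nullable, giving e | eX.
Drop X -> λ.
Unchanged (no nullable symbols): S -> He; S -> ii; H -> ee; H -> iH; L -> i; X -> HH; X -> i.

S -> He | ii; H -> L | XL | ee | iH; L -> e | i | eX; X -> i | HH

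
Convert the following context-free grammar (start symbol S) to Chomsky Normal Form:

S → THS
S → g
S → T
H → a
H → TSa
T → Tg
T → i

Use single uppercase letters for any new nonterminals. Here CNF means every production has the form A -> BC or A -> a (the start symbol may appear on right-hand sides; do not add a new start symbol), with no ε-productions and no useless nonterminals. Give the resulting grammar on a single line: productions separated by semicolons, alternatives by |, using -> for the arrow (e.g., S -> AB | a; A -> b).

No ε-productions.
After unit-elimination: S -> g | i | Tg | THS; H -> a | TSa; T -> i | Tg.
TERM: introduce A -> a, B -> g and substitute in every rule of length ≥2.
BIN: H -> TSA becomes H -> TC, C -> SA; S -> THS becomes S -> TD, D -> HS.

S -> g | i | TB | TD; A -> a; B -> g; C -> SA; D -> HS; H -> a | TC; T -> i | TB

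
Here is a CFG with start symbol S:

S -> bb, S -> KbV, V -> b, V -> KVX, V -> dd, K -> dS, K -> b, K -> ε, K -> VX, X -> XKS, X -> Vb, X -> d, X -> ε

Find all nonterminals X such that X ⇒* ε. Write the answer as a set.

{K, X}

Directly nullable (have an ε-rule): {K, X}.
Not nullable: S, V — each has a terminal in every rule's right-hand side or depends on a non-nullable symbol.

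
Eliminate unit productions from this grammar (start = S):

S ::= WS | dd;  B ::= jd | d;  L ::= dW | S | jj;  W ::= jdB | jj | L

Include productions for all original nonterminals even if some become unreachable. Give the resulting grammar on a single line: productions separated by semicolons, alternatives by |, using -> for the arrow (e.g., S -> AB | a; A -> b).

Unit productions: L->S, W->L.
Unit pairs (A ⇒* B via units): (L,S), (W,L), (W,S).
S: inherits non-unit rules of {S} → WS | dd.
B: inherits non-unit rules of {B} → d | jd.
L: inherits non-unit rules of {L, S} → WS | dW | dd | jj.
W: inherits non-unit rules of {L, S, W} → WS | dW | dd | jdB | jj.

S -> WS | dd; B -> d | jd; L -> WS | dW | dd | jj; W -> WS | dW | dd | jj | jdB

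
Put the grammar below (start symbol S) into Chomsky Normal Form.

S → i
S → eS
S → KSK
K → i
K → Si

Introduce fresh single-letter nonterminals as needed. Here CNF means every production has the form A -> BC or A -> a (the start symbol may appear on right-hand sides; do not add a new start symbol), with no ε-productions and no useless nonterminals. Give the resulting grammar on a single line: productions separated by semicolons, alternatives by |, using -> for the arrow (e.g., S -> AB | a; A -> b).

S -> i | BS | KC; A -> i; B -> e; C -> SK; K -> i | SA

No ε-productions.
No unit productions to eliminate.
TERM: introduce B -> e, A -> i and substitute in every rule of length ≥2.
BIN: S -> KSK becomes S -> KC, C -> SK.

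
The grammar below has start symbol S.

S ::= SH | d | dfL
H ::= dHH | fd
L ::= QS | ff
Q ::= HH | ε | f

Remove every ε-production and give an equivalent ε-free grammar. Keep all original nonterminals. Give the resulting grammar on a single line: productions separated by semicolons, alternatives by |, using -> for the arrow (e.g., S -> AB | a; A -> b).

Nullable set: {Q}.
L -> QS: Q nullable, giving QS | S.
Drop Q -> ε.
Unchanged (no nullable symbols): S -> SH; S -> d; S -> dfL; H -> dHH; H -> fd; L -> ff; Q -> HH; Q -> f.

S -> d | SH | dfL; H -> fd | dHH; L -> S | QS | ff; Q -> f | HH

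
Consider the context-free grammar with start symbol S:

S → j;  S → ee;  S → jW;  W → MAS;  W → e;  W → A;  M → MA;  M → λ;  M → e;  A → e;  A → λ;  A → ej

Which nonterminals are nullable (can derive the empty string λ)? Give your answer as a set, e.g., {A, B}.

{A, M, W}

Directly nullable (have an ε-rule): {A, M}.
W is nullable via W -> A (every symbol on the right is already known nullable).
Not nullable: S — each has a terminal in every rule's right-hand side or depends on a non-nullable symbol.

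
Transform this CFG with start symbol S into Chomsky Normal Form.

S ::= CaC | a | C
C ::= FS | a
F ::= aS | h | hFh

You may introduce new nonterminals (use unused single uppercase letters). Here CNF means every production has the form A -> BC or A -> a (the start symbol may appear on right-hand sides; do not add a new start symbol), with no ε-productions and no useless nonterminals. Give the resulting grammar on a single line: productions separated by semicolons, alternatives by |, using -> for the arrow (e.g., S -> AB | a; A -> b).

S -> a | CE | FS; A -> a; B -> h; C -> a | FS; D -> FB; E -> AC; F -> h | AS | BD

No ε-productions.
After unit-elimination: S -> a | FS | CaC; C -> a | FS; F -> h | aS | hFh.
TERM: introduce A -> a, B -> h and substitute in every rule of length ≥2.
BIN: F -> BFB becomes F -> BD, D -> FB; S -> CAC becomes S -> CE, E -> AC.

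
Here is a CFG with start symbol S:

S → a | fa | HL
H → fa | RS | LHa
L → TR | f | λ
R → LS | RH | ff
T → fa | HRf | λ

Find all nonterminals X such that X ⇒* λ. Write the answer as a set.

Directly nullable (have an ε-rule): {L, T}.
Not nullable: H, R, S — each has a terminal in every rule's right-hand side or depends on a non-nullable symbol.

{L, T}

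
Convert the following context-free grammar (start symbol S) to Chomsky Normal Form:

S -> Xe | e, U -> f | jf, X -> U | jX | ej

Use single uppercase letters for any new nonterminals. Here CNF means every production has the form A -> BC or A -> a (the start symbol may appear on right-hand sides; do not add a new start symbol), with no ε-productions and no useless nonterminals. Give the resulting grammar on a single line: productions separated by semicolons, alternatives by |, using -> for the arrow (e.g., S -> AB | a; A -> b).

No ε-productions.
After unit-elimination: S -> e | Xe; U -> f | jf; X -> f | ej | jX | jf.
TERM: introduce A -> e, C -> f, B -> j and substitute in every rule of length ≥2.
Drop unreachable/unproductive: U.

S -> e | XA; A -> e; B -> j; C -> f; X -> f | AB | BC | BX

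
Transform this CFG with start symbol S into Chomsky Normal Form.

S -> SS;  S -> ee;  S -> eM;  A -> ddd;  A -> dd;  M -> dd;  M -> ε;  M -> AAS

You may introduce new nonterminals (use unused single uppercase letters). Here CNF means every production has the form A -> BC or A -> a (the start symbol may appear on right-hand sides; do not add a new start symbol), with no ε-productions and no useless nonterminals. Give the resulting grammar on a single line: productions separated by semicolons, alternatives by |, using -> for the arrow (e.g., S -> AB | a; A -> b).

S -> e | CC | CM | SS; A -> BB | BD; B -> d; C -> e; D -> BB; E -> AS; M -> AE | BB

Nullable: {M}; after ε-elimination: S -> e | SS | eM | ee; A -> dd | ddd; M -> dd | AAS.
No unit productions to eliminate.
TERM: introduce B -> d, C -> e and substitute in every rule of length ≥2.
BIN: A -> BBB becomes A -> BD, D -> BB; M -> AAS becomes M -> AE, E -> AS.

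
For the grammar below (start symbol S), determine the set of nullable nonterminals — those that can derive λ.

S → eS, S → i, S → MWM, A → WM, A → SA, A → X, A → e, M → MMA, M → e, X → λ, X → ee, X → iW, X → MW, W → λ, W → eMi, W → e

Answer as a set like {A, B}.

Directly nullable (have an ε-rule): {W, X}.
A is nullable via A -> X (every symbol on the right is already known nullable).
Not nullable: M, S — each has a terminal in every rule's right-hand side or depends on a non-nullable symbol.

{A, W, X}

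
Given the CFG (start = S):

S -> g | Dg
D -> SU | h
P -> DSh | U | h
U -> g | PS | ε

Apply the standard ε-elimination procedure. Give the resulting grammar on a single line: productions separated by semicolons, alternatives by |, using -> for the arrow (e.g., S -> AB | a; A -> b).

S -> g | Dg; D -> S | h | SU; P -> U | h | DSh; U -> S | g | PS

Nullable set: {P, U}.
D -> SU: U nullable, giving S | SU.
P -> U: U nullable, giving U.
Drop U -> ε.
U -> PS: P nullable, giving PS | S.
Unchanged (no nullable symbols): S -> Dg; S -> g; D -> h; P -> DSh; P -> h; U -> g.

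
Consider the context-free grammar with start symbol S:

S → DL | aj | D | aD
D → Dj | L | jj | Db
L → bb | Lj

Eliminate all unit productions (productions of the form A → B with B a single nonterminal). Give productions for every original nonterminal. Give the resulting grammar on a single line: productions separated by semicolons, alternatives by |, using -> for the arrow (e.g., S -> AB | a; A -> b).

Unit productions: D->L, S->D.
Unit pairs (A ⇒* B via units): (D,L), (S,D), (S,L).
S: inherits non-unit rules of {D, L, S} → DL | Db | Dj | Lj | aD | aj | bb | jj.
D: inherits non-unit rules of {D, L} → Db | Dj | Lj | bb | jj.
L: inherits non-unit rules of {L} → Lj | bb.

S -> DL | Db | Dj | Lj | aD | aj | bb | jj; D -> Db | Dj | Lj | bb | jj; L -> Lj | bb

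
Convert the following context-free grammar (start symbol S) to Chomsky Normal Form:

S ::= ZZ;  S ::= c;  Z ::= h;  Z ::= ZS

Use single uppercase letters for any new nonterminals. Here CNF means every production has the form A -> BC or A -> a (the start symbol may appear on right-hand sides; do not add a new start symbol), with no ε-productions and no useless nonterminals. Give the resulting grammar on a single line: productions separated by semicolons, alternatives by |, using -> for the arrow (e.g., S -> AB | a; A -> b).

S -> c | ZZ; Z -> h | ZS

No ε-productions.
No unit productions to eliminate.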